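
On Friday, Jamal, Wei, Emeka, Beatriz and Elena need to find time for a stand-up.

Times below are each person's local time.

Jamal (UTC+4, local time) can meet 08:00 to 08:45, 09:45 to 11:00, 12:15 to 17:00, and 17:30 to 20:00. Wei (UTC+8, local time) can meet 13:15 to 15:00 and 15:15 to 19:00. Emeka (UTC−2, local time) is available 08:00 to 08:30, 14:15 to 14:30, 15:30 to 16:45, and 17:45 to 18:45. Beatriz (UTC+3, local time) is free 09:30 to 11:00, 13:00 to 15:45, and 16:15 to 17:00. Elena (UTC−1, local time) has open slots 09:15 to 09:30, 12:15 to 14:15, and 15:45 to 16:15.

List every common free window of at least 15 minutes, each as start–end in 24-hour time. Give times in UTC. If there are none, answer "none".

10:15–10:30

Jamal → UTC: 04:00–04:45, 05:45–07:00, 08:15–13:00, 13:30–16:00.
Wei → UTC: 05:15–07:00, 07:15–11:00.
Emeka → UTC: 10:00–10:30, 16:15–16:30, 17:30–18:45, 19:45–20:45.
Beatriz → UTC: 06:30–08:00, 10:00–12:45, 13:15–14:00.
Elena → UTC: 10:15–10:30, 13:15–15:15, 16:45–17:15.
Jamal ∩ Wei: 05:45–07:00, 08:15–11:00.
Jamal ∩ Wei ∩ Emeka: 10:00–10:30.
Jamal ∩ Wei ∩ Emeka ∩ Beatriz: 10:00–10:30.
Jamal ∩ Wei ∩ Emeka ∩ Beatriz ∩ Elena: 10:15–10:30.
Windows ≥ 15 min: 10:15–10:30.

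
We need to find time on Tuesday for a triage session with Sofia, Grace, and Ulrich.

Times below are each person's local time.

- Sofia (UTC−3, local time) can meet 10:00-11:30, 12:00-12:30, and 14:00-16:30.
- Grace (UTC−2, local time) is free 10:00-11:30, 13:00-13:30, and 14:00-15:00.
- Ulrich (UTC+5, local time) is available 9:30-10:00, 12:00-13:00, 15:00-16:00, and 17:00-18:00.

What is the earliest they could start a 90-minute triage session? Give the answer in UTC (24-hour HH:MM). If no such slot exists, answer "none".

Sofia → UTC: 13:00–14:30, 15:00–15:30, 17:00–19:30.
Grace → UTC: 12:00–13:30, 15:00–15:30, 16:00–17:00.
Ulrich → UTC: 04:30–05:00, 07:00–08:00, 10:00–11:00, 12:00–13:00.
Sofia ∩ Grace: 13:00–13:30, 15:00–15:30.
Sofia ∩ Grace ∩ Ulrich: (none).
Windows ≥ 90 min: (none).

none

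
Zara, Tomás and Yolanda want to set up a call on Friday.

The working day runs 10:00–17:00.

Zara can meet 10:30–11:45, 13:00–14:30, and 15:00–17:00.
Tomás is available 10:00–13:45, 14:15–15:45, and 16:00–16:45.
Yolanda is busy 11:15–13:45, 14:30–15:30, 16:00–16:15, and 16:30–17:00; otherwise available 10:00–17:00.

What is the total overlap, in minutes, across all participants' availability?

90 minutes

Yolanda free within 10:00–17:00: 10:00–11:15, 13:45–14:30, 15:30–16:00, 16:15–16:30.
Zara ∩ Tomás: 10:30–11:45, 13:00–13:45, 14:15–14:30, 15:00–15:45, 16:00–16:45.
Zara ∩ Tomás ∩ Yolanda: 10:30–11:15, 14:15–14:30, 15:30–15:45, 16:15–16:30.
Total common minutes: 45 + 15 + 15 + 15 = 90.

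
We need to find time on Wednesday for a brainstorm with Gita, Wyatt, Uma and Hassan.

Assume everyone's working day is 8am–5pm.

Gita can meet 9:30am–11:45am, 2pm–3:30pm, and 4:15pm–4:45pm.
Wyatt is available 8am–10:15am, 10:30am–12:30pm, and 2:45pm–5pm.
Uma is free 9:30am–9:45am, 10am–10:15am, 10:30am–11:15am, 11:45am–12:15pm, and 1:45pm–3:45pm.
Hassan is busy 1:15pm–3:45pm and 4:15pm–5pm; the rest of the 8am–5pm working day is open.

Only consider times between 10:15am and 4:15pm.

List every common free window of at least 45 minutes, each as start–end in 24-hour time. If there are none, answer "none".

Hassan free within 08:00–17:00: 08:00–13:15, 15:45–16:15.
Gita ∩ Wyatt: 09:30–10:15, 10:30–11:45, 14:45–15:30, 16:15–16:45.
Gita ∩ Wyatt ∩ Uma: 09:30–09:45, 10:00–10:15, 10:30–11:15, 14:45–15:30.
Gita ∩ Wyatt ∩ Uma ∩ Hassan: 09:30–09:45, 10:00–10:15, 10:30–11:15.
Restricted to 10:15–16:15: 10:30–11:15.
Windows ≥ 45 min: 10:30–11:15.

10:30–11:15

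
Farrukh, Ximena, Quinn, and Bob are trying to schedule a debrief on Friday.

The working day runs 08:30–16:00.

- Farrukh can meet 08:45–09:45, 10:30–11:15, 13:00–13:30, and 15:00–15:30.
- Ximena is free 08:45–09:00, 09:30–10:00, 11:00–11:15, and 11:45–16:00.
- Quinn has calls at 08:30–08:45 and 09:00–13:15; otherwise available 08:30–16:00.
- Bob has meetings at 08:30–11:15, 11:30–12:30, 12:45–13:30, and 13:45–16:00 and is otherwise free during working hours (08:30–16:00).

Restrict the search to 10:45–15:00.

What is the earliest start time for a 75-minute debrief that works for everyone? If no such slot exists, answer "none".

Quinn free within 08:30–16:00: 08:45–09:00, 13:15–16:00.
Bob free within 08:30–16:00: 11:15–11:30, 12:30–12:45, 13:30–13:45.
Farrukh ∩ Ximena: 08:45–09:00, 09:30–09:45, 11:00–11:15, 13:00–13:30, 15:00–15:30.
Farrukh ∩ Ximena ∩ Quinn: 08:45–09:00, 13:15–13:30, 15:00–15:30.
Farrukh ∩ Ximena ∩ Quinn ∩ Bob: (none).
Restricted to 10:45–15:00: (none).
Windows ≥ 75 min: (none).

none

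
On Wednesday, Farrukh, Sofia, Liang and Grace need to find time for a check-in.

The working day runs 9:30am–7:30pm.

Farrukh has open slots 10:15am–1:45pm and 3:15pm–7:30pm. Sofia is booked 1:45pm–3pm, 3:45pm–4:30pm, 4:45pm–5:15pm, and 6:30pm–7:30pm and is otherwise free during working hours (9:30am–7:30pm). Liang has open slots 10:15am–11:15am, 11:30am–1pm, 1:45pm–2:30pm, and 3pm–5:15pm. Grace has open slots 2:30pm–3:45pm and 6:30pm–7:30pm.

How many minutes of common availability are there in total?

Sofia free within 09:30–19:30: 09:30–13:45, 15:00–15:45, 16:30–16:45, 17:15–18:30.
Farrukh ∩ Sofia: 10:15–13:45, 15:15–15:45, 16:30–16:45, 17:15–18:30.
Farrukh ∩ Sofia ∩ Liang: 10:15–11:15, 11:30–13:00, 15:15–15:45, 16:30–16:45.
Farrukh ∩ Sofia ∩ Liang ∩ Grace: 15:15–15:45.
Total common minutes: 30.

30 minutes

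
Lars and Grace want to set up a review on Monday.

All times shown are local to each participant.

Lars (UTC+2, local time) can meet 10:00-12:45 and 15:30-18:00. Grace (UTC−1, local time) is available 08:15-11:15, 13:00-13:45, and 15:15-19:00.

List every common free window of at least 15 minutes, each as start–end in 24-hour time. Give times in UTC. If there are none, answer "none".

Lars → UTC: 08:00–10:45, 13:30–16:00.
Grace → UTC: 09:15–12:15, 14:00–14:45, 16:15–20:00.
Lars ∩ Grace: 09:15–10:45, 14:00–14:45.
Windows ≥ 15 min: 09:15–10:45, 14:00–14:45.

09:15–10:45, 14:00–14:45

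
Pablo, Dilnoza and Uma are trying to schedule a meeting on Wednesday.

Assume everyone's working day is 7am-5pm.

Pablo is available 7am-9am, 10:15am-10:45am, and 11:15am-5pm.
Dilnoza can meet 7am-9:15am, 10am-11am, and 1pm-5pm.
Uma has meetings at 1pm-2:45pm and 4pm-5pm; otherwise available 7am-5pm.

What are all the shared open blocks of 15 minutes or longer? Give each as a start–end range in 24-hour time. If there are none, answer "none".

07:00–09:00, 10:15–10:45, 14:45–16:00

Uma free within 07:00–17:00: 07:00–13:00, 14:45–16:00.
Pablo ∩ Dilnoza: 07:00–09:00, 10:15–10:45, 13:00–17:00.
Pablo ∩ Dilnoza ∩ Uma: 07:00–09:00, 10:15–10:45, 14:45–16:00.
Windows ≥ 15 min: 07:00–09:00, 10:15–10:45, 14:45–16:00.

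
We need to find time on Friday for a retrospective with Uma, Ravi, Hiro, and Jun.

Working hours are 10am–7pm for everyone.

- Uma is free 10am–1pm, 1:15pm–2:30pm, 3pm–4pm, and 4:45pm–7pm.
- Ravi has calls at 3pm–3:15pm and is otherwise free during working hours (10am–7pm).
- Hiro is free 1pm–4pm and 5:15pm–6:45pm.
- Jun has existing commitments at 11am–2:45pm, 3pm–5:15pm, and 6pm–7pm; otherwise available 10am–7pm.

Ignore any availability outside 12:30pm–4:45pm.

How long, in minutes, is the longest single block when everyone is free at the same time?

Ravi free within 10:00–19:00: 10:00–15:00, 15:15–19:00.
Jun free within 10:00–19:00: 10:00–11:00, 14:45–15:00, 17:15–18:00.
Uma ∩ Ravi: 10:00–13:00, 13:15–14:30, 15:15–16:00, 16:45–19:00.
Uma ∩ Ravi ∩ Hiro: 13:15–14:30, 15:15–16:00, 17:15–18:45.
Uma ∩ Ravi ∩ Hiro ∩ Jun: 17:15–18:00.
Restricted to 12:30–16:45: (none).
No common window.

0 minutes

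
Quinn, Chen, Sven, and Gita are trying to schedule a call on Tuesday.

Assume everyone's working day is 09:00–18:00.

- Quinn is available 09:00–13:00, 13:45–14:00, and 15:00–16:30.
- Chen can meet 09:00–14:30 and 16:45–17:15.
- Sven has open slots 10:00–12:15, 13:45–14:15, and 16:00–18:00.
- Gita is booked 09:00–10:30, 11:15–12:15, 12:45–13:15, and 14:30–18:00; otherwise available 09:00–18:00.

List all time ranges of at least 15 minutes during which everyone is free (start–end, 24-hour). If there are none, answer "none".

10:30–11:15, 13:45–14:00

Gita free within 09:00–18:00: 10:30–11:15, 12:15–12:45, 13:15–14:30.
Quinn ∩ Chen: 09:00–13:00, 13:45–14:00.
Quinn ∩ Chen ∩ Sven: 10:00–12:15, 13:45–14:00.
Quinn ∩ Chen ∩ Sven ∩ Gita: 10:30–11:15, 13:45–14:00.
Windows ≥ 15 min: 10:30–11:15, 13:45–14:00.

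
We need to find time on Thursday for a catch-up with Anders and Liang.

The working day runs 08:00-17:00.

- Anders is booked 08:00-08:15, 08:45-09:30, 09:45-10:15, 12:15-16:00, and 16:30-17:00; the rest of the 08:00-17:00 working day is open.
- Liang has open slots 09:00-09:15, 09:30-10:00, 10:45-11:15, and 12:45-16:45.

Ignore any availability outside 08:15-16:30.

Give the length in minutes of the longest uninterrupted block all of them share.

30 minutes

Anders free within 08:00–17:00: 08:15–08:45, 09:30–09:45, 10:15–12:15, 16:00–16:30.
Anders ∩ Liang: 09:30–09:45, 10:45–11:15, 16:00–16:30.
Restricted to 08:15–16:30: 09:30–09:45, 10:45–11:15, 16:00–16:30.
Common window lengths: 15, 30, 30 min; longest is 30.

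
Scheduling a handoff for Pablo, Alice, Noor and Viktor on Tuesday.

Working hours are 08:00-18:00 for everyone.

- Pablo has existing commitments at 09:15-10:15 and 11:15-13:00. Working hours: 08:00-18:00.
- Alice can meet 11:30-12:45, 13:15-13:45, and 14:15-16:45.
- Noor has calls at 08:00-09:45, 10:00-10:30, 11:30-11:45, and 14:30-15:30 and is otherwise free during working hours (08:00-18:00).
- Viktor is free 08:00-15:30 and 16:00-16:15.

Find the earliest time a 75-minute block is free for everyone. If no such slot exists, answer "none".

none

Pablo free within 08:00–18:00: 08:00–09:15, 10:15–11:15, 13:00–18:00.
Noor free within 08:00–18:00: 09:45–10:00, 10:30–11:30, 11:45–14:30, 15:30–18:00.
Pablo ∩ Alice: 13:15–13:45, 14:15–16:45.
Pablo ∩ Alice ∩ Noor: 13:15–13:45, 14:15–14:30, 15:30–16:45.
Pablo ∩ Alice ∩ Noor ∩ Viktor: 13:15–13:45, 14:15–14:30, 16:00–16:15.
Windows ≥ 75 min: (none).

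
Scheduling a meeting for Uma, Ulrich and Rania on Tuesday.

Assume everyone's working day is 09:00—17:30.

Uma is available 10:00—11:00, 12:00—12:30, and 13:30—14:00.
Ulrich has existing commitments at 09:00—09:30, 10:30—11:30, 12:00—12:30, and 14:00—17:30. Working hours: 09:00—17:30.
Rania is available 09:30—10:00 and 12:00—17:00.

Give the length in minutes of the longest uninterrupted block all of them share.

30 minutes

Ulrich free within 09:00–17:30: 09:30–10:30, 11:30–12:00, 12:30–14:00.
Uma ∩ Ulrich: 10:00–10:30, 13:30–14:00.
Uma ∩ Ulrich ∩ Rania: 13:30–14:00.
Single common window of 30 minutes.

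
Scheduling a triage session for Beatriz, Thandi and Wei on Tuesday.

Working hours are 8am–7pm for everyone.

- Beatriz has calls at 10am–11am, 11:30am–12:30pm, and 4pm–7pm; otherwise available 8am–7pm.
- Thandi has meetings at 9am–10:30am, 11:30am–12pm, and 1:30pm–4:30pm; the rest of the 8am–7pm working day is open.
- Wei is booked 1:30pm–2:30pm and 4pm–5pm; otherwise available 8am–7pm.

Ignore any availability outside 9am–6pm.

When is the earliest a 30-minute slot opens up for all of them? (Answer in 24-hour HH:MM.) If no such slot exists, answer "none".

Beatriz free within 08:00–19:00: 08:00–10:00, 11:00–11:30, 12:30–16:00.
Thandi free within 08:00–19:00: 08:00–09:00, 10:30–11:30, 12:00–13:30, 16:30–19:00.
Wei free within 08:00–19:00: 08:00–13:30, 14:30–16:00, 17:00–19:00.
Beatriz ∩ Thandi: 08:00–09:00, 11:00–11:30, 12:30–13:30.
Beatriz ∩ Thandi ∩ Wei: 08:00–09:00, 11:00–11:30, 12:30–13:30.
Restricted to 09:00–18:00: 11:00–11:30, 12:30–13:30.
Windows ≥ 30 min: 11:00–11:30, 12:30–13:30.
Earliest such window starts at 11:00.

11:00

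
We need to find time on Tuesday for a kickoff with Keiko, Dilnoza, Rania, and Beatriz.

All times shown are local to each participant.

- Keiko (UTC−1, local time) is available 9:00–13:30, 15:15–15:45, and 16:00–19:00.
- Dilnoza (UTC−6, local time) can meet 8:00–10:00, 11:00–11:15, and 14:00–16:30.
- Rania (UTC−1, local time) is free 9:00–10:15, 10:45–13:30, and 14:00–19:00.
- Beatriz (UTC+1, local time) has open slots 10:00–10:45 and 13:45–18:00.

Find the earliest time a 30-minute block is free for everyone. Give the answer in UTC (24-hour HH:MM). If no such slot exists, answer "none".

Keiko → UTC: 10:00–14:30, 16:15–16:45, 17:00–20:00.
Dilnoza → UTC: 14:00–16:00, 17:00–17:15, 20:00–22:30.
Rania → UTC: 10:00–11:15, 11:45–14:30, 15:00–20:00.
Beatriz → UTC: 09:00–09:45, 12:45–17:00.
Keiko ∩ Dilnoza: 14:00–14:30, 17:00–17:15.
Keiko ∩ Dilnoza ∩ Rania: 14:00–14:30, 17:00–17:15.
Keiko ∩ Dilnoza ∩ Rania ∩ Beatriz: 14:00–14:30.
Windows ≥ 30 min: 14:00–14:30.
Earliest such window starts at 14:00.

14:00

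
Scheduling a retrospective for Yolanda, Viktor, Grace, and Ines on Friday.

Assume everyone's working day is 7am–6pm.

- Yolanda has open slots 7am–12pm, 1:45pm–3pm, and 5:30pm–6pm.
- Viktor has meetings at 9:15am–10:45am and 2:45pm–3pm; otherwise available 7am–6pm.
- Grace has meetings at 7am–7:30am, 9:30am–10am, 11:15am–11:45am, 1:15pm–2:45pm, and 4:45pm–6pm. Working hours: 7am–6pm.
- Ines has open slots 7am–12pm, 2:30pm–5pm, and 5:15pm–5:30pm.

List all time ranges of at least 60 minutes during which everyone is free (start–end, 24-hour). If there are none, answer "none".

Viktor free within 07:00–18:00: 07:00–09:15, 10:45–14:45, 15:00–18:00.
Grace free within 07:00–18:00: 07:30–09:30, 10:00–11:15, 11:45–13:15, 14:45–16:45.
Yolanda ∩ Viktor: 07:00–09:15, 10:45–12:00, 13:45–14:45, 17:30–18:00.
Yolanda ∩ Viktor ∩ Grace: 07:30–09:15, 10:45–11:15, 11:45–12:00.
Yolanda ∩ Viktor ∩ Grace ∩ Ines: 07:30–09:15, 10:45–11:15, 11:45–12:00.
Windows ≥ 60 min: 07:30–09:15.

07:30–09:15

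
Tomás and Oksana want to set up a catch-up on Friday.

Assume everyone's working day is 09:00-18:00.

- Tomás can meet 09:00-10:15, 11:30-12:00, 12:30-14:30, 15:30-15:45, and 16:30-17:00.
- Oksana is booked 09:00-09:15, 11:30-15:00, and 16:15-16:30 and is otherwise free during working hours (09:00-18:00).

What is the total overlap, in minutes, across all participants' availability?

Oksana free within 09:00–18:00: 09:15–11:30, 15:00–16:15, 16:30–18:00.
Tomás ∩ Oksana: 09:15–10:15, 15:30–15:45, 16:30–17:00.
Total common minutes: 60 + 15 + 30 = 105.

105 minutes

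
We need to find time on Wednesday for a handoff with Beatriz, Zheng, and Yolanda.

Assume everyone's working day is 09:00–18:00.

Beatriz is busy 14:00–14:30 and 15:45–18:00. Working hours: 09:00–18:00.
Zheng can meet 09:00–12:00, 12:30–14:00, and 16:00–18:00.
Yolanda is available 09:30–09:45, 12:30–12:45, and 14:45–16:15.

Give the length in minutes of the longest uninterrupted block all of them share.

15 minutes

Beatriz free within 09:00–18:00: 09:00–14:00, 14:30–15:45.
Beatriz ∩ Zheng: 09:00–12:00, 12:30–14:00.
Beatriz ∩ Zheng ∩ Yolanda: 09:30–09:45, 12:30–12:45.
Common window lengths: 15, 15 min; longest is 15.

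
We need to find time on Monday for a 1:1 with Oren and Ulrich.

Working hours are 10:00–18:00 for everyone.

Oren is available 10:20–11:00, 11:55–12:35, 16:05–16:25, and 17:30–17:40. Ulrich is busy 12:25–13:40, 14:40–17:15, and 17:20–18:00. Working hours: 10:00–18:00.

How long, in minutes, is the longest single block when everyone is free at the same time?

40 minutes

Ulrich free within 10:00–18:00: 10:00–12:25, 13:40–14:40, 17:15–17:20.
Oren ∩ Ulrich: 10:20–11:00, 11:55–12:25.
Common window lengths: 40, 30 min; longest is 40.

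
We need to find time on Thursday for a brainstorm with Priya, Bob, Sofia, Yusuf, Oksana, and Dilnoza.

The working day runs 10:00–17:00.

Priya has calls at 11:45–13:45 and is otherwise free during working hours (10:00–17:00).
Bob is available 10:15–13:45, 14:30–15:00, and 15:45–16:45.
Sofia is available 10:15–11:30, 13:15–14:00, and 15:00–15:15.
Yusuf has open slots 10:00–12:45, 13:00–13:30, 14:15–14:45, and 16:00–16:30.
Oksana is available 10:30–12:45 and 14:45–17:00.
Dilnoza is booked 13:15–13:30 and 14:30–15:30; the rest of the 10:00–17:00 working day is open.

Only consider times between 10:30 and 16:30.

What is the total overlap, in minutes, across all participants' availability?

Priya free within 10:00–17:00: 10:00–11:45, 13:45–17:00.
Dilnoza free within 10:00–17:00: 10:00–13:15, 13:30–14:30, 15:30–17:00.
Priya ∩ Bob: 10:15–11:45, 14:30–15:00, 15:45–16:45.
Priya ∩ Bob ∩ Sofia: 10:15–11:30.
Priya ∩ Bob ∩ Sofia ∩ Yusuf: 10:15–11:30.
Priya ∩ Bob ∩ Sofia ∩ Yusuf ∩ Oksana: 10:30–11:30.
Priya ∩ Bob ∩ Sofia ∩ Yusuf ∩ Oksana ∩ Dilnoza: 10:30–11:30.
Restricted to 10:30–16:30: 10:30–11:30.
Total common minutes: 60.

60 minutes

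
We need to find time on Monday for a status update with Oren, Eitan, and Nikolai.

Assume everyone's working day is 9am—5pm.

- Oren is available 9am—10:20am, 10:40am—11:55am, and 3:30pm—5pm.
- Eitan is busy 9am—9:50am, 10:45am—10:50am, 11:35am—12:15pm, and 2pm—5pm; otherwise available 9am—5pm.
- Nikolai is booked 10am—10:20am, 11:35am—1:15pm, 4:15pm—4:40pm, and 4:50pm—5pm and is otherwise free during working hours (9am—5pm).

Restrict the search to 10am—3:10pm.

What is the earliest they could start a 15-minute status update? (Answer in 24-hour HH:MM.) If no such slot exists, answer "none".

10:50

Eitan free within 09:00–17:00: 09:50–10:45, 10:50–11:35, 12:15–14:00.
Nikolai free within 09:00–17:00: 09:00–10:00, 10:20–11:35, 13:15–16:15, 16:40–16:50.
Oren ∩ Eitan: 09:50–10:20, 10:40–10:45, 10:50–11:35.
Oren ∩ Eitan ∩ Nikolai: 09:50–10:00, 10:40–10:45, 10:50–11:35.
Restricted to 10:00–15:10: 10:40–10:45, 10:50–11:35.
Windows ≥ 15 min: 10:50–11:35.
Earliest such window starts at 10:50.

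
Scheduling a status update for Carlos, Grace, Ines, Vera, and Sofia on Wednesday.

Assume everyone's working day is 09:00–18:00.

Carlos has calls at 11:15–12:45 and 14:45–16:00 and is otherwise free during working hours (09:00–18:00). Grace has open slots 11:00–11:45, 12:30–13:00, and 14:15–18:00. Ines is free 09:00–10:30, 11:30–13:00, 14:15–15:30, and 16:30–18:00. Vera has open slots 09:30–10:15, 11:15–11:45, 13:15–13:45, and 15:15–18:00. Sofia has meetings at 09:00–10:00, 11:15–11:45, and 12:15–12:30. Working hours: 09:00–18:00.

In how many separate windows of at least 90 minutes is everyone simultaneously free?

1

Carlos free within 09:00–18:00: 09:00–11:15, 12:45–14:45, 16:00–18:00.
Sofia free within 09:00–18:00: 10:00–11:15, 11:45–12:15, 12:30–18:00.
Carlos ∩ Grace: 11:00–11:15, 12:45–13:00, 14:15–14:45, 16:00–18:00.
Carlos ∩ Grace ∩ Ines: 12:45–13:00, 14:15–14:45, 16:30–18:00.
Carlos ∩ Grace ∩ Ines ∩ Vera: 16:30–18:00.
Carlos ∩ Grace ∩ Ines ∩ Vera ∩ Sofia: 16:30–18:00.
Windows ≥ 90 min: 16:30–18:00.
That's 1 window.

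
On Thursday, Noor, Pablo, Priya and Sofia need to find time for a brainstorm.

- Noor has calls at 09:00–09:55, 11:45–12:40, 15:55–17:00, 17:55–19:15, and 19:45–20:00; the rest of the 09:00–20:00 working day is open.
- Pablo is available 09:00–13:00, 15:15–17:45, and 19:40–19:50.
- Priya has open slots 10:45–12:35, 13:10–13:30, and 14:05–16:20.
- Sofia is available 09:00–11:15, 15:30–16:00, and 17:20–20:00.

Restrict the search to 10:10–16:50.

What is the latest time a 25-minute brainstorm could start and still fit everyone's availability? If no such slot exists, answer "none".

Noor free within 09:00–20:00: 09:55–11:45, 12:40–15:55, 17:00–17:55, 19:15–19:45.
Noor ∩ Pablo: 09:55–11:45, 12:40–13:00, 15:15–15:55, 17:00–17:45, 19:40–19:45.
Noor ∩ Pablo ∩ Priya: 10:45–11:45, 15:15–15:55.
Noor ∩ Pablo ∩ Priya ∩ Sofia: 10:45–11:15, 15:30–15:55.
Restricted to 10:10–16:50: 10:45–11:15, 15:30–15:55.
Windows ≥ 25 min: 10:45–11:15, 15:30–15:55.
Latest start in the last window 15:30–15:55 is 15:55 − 25 min = 15:30.

15:30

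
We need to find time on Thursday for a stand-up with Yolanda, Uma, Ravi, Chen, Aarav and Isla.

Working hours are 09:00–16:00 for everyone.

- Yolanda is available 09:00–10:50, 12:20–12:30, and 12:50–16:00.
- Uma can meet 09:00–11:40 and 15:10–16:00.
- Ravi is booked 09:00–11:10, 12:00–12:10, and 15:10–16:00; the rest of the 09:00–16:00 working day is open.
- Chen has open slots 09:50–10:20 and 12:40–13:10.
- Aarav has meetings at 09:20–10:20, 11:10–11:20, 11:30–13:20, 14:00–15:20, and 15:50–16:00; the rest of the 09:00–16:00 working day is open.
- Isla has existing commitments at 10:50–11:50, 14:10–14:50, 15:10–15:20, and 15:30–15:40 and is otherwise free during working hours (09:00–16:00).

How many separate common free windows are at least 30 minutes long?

Ravi free within 09:00–16:00: 11:10–12:00, 12:10–15:10.
Aarav free within 09:00–16:00: 09:00–09:20, 10:20–11:10, 11:20–11:30, 13:20–14:00, 15:20–15:50.
Isla free within 09:00–16:00: 09:00–10:50, 11:50–14:10, 14:50–15:10, 15:20–15:30, 15:40–16:00.
Yolanda ∩ Uma: 09:00–10:50, 15:10–16:00.
Yolanda ∩ Uma ∩ Ravi: (none).
Yolanda ∩ Uma ∩ Ravi ∩ Chen: (none).
Yolanda ∩ Uma ∩ Ravi ∩ Chen ∩ Aarav: (none).
Yolanda ∩ Uma ∩ Ravi ∩ Chen ∩ Aarav ∩ Isla: (none).
Windows ≥ 30 min: (none).
That's 0 windows.

0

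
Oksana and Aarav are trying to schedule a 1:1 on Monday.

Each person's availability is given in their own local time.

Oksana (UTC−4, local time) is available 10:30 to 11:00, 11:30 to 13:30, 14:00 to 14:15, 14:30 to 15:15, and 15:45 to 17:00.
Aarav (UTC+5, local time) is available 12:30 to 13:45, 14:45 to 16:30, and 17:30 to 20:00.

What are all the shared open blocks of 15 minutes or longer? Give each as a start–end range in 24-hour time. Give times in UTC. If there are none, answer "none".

Oksana → UTC: 14:30–15:00, 15:30–17:30, 18:00–18:15, 18:30–19:15, 19:45–21:00.
Aarav → UTC: 07:30–08:45, 09:45–11:30, 12:30–15:00.
Oksana ∩ Aarav: 14:30–15:00.
Windows ≥ 15 min: 14:30–15:00.

14:30–15:00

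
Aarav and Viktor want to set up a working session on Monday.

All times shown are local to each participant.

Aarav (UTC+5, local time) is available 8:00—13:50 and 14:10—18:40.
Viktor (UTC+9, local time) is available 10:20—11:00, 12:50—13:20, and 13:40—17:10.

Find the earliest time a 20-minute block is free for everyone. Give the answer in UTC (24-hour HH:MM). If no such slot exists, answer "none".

Aarav → UTC: 03:00–08:50, 09:10–13:40.
Viktor → UTC: 01:20–02:00, 03:50–04:20, 04:40–08:10.
Aarav ∩ Viktor: 03:50–04:20, 04:40–08:10.
Windows ≥ 20 min: 03:50–04:20, 04:40–08:10.
Earliest such window starts at 03:50.

03:50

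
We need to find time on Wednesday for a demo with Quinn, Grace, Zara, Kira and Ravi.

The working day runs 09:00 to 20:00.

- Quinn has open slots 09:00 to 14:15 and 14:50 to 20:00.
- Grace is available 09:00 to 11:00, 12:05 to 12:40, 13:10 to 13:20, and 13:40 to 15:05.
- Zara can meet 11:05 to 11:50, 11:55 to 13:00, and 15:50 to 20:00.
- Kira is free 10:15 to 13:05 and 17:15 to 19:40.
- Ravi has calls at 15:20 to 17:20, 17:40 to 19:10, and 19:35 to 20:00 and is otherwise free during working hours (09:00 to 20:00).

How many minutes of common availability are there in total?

35 minutes

Ravi free within 09:00–20:00: 09:00–15:20, 17:20–17:40, 19:10–19:35.
Quinn ∩ Grace: 09:00–11:00, 12:05–12:40, 13:10–13:20, 13:40–14:15, 14:50–15:05.
Quinn ∩ Grace ∩ Zara: 12:05–12:40.
Quinn ∩ Grace ∩ Zara ∩ Kira: 12:05–12:40.
Quinn ∩ Grace ∩ Zara ∩ Kira ∩ Ravi: 12:05–12:40.
Total common minutes: 35.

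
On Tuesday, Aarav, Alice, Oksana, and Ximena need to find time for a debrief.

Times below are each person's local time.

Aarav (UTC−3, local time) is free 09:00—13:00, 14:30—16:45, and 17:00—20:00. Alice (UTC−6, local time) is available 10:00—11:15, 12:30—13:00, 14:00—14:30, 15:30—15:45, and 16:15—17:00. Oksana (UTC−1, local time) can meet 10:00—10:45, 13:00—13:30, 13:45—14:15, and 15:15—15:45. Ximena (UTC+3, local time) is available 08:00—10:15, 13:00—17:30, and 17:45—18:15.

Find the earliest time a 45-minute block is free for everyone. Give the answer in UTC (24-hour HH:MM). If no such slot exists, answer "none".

none

Aarav → UTC: 12:00–16:00, 17:30–19:45, 20:00–23:00.
Alice → UTC: 16:00–17:15, 18:30–19:00, 20:00–20:30, 21:30–21:45, 22:15–23:00.
Oksana → UTC: 11:00–11:45, 14:00–14:30, 14:45–15:15, 16:15–16:45.
Ximena → UTC: 05:00–07:15, 10:00–14:30, 14:45–15:15.
Aarav ∩ Alice: 18:30–19:00, 20:00–20:30, 21:30–21:45, 22:15–23:00.
Aarav ∩ Alice ∩ Oksana: (none).
Aarav ∩ Alice ∩ Oksana ∩ Ximena: (none).
Windows ≥ 45 min: (none).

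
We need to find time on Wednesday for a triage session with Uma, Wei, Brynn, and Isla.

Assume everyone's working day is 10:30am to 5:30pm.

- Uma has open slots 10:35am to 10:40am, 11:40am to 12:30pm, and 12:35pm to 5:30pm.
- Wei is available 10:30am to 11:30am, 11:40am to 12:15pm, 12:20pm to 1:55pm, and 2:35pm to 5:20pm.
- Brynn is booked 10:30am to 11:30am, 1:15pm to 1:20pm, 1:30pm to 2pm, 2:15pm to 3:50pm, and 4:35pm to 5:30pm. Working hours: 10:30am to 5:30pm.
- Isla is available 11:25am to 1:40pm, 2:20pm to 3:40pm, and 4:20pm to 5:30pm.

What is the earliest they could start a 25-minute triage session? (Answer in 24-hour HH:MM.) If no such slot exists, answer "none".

Brynn free within 10:30–17:30: 11:30–13:15, 13:20–13:30, 14:00–14:15, 15:50–16:35.
Uma ∩ Wei: 10:35–10:40, 11:40–12:15, 12:20–12:30, 12:35–13:55, 14:35–17:20.
Uma ∩ Wei ∩ Brynn: 11:40–12:15, 12:20–12:30, 12:35–13:15, 13:20–13:30, 15:50–16:35.
Uma ∩ Wei ∩ Brynn ∩ Isla: 11:40–12:15, 12:20–12:30, 12:35–13:15, 13:20–13:30, 16:20–16:35.
Windows ≥ 25 min: 11:40–12:15, 12:35–13:15.
Earliest such window starts at 11:40.

11:40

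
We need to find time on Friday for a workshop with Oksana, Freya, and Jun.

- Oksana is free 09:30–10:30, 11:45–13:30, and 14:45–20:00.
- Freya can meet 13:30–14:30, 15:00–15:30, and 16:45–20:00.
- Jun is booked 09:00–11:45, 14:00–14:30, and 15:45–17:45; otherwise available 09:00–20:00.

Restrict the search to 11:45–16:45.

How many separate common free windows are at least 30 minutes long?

Jun free within 09:00–20:00: 11:45–14:00, 14:30–15:45, 17:45–20:00.
Oksana ∩ Freya: 15:00–15:30, 16:45–20:00.
Oksana ∩ Freya ∩ Jun: 15:00–15:30, 17:45–20:00.
Restricted to 11:45–16:45: 15:00–15:30.
Windows ≥ 30 min: 15:00–15:30.
That's 1 window.

1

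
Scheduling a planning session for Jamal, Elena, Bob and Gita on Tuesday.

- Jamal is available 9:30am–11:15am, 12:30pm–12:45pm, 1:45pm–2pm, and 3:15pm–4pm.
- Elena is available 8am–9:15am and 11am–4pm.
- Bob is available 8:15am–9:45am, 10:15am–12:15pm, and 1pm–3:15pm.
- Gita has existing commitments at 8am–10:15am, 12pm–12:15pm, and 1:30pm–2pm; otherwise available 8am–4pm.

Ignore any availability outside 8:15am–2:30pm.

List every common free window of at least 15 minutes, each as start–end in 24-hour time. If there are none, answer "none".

11:00–11:15

Gita free within 08:00–16:00: 10:15–12:00, 12:15–13:30, 14:00–16:00.
Jamal ∩ Elena: 11:00–11:15, 12:30–12:45, 13:45–14:00, 15:15–16:00.
Jamal ∩ Elena ∩ Bob: 11:00–11:15, 13:45–14:00.
Jamal ∩ Elena ∩ Bob ∩ Gita: 11:00–11:15.
Restricted to 08:15–14:30: 11:00–11:15.
Windows ≥ 15 min: 11:00–11:15.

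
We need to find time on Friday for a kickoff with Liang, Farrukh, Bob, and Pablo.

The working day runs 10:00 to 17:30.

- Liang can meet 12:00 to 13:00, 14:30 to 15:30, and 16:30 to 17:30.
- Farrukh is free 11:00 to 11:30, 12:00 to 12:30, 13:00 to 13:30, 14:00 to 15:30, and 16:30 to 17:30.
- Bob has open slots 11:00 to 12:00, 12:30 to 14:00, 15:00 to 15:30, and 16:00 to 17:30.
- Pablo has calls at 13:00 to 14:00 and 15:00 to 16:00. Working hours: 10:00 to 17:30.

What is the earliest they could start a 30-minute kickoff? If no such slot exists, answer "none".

16:30

Pablo free within 10:00–17:30: 10:00–13:00, 14:00–15:00, 16:00–17:30.
Liang ∩ Farrukh: 12:00–12:30, 14:30–15:30, 16:30–17:30.
Liang ∩ Farrukh ∩ Bob: 15:00–15:30, 16:30–17:30.
Liang ∩ Farrukh ∩ Bob ∩ Pablo: 16:30–17:30.
Windows ≥ 30 min: 16:30–17:30.
Earliest such window starts at 16:30.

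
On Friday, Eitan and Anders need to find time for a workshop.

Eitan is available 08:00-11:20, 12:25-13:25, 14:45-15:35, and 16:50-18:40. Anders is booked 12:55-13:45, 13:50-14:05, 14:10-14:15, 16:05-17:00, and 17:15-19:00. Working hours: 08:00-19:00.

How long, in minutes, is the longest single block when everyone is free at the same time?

Anders free within 08:00–19:00: 08:00–12:55, 13:45–13:50, 14:05–14:10, 14:15–16:05, 17:00–17:15.
Eitan ∩ Anders: 08:00–11:20, 12:25–12:55, 14:45–15:35, 17:00–17:15.
Common window lengths: 200, 30, 50, 15 min; longest is 200.

200 minutes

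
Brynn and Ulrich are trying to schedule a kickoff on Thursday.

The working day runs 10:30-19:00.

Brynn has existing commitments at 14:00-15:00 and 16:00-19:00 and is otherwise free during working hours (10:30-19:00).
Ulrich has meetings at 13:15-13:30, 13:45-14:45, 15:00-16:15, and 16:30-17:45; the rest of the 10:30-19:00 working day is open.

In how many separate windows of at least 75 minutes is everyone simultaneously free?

Brynn free within 10:30–19:00: 10:30–14:00, 15:00–16:00.
Ulrich free within 10:30–19:00: 10:30–13:15, 13:30–13:45, 14:45–15:00, 16:15–16:30, 17:45–19:00.
Brynn ∩ Ulrich: 10:30–13:15, 13:30–13:45.
Windows ≥ 75 min: 10:30–13:15.
That's 1 window.

1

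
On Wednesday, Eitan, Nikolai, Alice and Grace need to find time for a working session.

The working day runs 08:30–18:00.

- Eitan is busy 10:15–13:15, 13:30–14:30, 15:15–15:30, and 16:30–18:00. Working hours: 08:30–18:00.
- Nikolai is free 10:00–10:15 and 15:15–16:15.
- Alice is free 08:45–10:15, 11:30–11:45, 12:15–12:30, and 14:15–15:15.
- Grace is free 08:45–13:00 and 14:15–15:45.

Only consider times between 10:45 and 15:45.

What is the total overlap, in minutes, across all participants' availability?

0 minutes

Eitan free within 08:30–18:00: 08:30–10:15, 13:15–13:30, 14:30–15:15, 15:30–16:30.
Eitan ∩ Nikolai: 10:00–10:15, 15:30–16:15.
Eitan ∩ Nikolai ∩ Alice: 10:00–10:15.
Eitan ∩ Nikolai ∩ Alice ∩ Grace: 10:00–10:15.
Restricted to 10:45–15:45: (none).
Total common minutes: 0.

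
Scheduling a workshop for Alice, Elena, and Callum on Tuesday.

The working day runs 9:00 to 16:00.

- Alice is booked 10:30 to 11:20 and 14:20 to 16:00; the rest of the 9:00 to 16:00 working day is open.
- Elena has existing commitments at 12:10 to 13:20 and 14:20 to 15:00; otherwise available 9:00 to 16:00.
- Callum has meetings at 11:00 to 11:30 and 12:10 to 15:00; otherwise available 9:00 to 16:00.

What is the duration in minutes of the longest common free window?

90 minutes

Alice free within 09:00–16:00: 09:00–10:30, 11:20–14:20.
Elena free within 09:00–16:00: 09:00–12:10, 13:20–14:20, 15:00–16:00.
Callum free within 09:00–16:00: 09:00–11:00, 11:30–12:10, 15:00–16:00.
Alice ∩ Elena: 09:00–10:30, 11:20–12:10, 13:20–14:20.
Alice ∩ Elena ∩ Callum: 09:00–10:30, 11:30–12:10.
Common window lengths: 90, 40 min; longest is 90.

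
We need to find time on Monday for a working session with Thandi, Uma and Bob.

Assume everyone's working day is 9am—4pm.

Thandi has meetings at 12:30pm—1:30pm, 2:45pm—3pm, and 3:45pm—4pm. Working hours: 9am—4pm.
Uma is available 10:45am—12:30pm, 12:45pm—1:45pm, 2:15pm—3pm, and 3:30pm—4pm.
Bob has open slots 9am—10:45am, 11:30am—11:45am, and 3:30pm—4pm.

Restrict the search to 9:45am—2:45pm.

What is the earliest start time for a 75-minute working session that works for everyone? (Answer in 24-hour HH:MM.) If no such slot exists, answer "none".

Thandi free within 09:00–16:00: 09:00–12:30, 13:30–14:45, 15:00–15:45.
Thandi ∩ Uma: 10:45–12:30, 13:30–13:45, 14:15–14:45, 15:30–15:45.
Thandi ∩ Uma ∩ Bob: 11:30–11:45, 15:30–15:45.
Restricted to 09:45–14:45: 11:30–11:45.
Windows ≥ 75 min: (none).

none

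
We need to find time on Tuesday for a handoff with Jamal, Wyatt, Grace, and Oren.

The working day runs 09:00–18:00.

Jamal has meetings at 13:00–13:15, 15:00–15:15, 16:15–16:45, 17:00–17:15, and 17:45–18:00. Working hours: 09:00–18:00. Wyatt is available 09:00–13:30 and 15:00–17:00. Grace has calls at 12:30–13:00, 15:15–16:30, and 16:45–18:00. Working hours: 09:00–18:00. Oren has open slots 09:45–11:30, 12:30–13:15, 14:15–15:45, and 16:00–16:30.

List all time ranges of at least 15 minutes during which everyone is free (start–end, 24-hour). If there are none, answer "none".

Jamal free within 09:00–18:00: 09:00–13:00, 13:15–15:00, 15:15–16:15, 16:45–17:00, 17:15–17:45.
Grace free within 09:00–18:00: 09:00–12:30, 13:00–15:15, 16:30–16:45.
Jamal ∩ Wyatt: 09:00–13:00, 13:15–13:30, 15:15–16:15, 16:45–17:00.
Jamal ∩ Wyatt ∩ Grace: 09:00–12:30, 13:15–13:30.
Jamal ∩ Wyatt ∩ Grace ∩ Oren: 09:45–11:30.
Windows ≥ 15 min: 09:45–11:30.

09:45–11:30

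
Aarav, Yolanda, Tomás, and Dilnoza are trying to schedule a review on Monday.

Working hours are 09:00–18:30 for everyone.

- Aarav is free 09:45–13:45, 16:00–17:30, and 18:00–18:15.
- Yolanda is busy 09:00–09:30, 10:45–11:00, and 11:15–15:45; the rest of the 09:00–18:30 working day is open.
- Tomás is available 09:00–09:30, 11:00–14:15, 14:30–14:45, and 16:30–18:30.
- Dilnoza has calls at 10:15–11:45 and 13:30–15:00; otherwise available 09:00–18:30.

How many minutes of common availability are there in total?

75 minutes

Yolanda free within 09:00–18:30: 09:30–10:45, 11:00–11:15, 15:45–18:30.
Dilnoza free within 09:00–18:30: 09:00–10:15, 11:45–13:30, 15:00–18:30.
Aarav ∩ Yolanda: 09:45–10:45, 11:00–11:15, 16:00–17:30, 18:00–18:15.
Aarav ∩ Yolanda ∩ Tomás: 11:00–11:15, 16:30–17:30, 18:00–18:15.
Aarav ∩ Yolanda ∩ Tomás ∩ Dilnoza: 16:30–17:30, 18:00–18:15.
Total common minutes: 60 + 15 = 75.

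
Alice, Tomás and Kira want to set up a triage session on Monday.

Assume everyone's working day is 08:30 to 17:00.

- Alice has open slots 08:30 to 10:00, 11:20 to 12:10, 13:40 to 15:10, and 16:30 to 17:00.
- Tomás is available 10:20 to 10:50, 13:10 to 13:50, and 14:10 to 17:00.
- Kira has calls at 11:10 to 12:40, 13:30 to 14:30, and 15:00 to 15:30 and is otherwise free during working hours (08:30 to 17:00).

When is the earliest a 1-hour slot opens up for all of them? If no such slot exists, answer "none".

none

Kira free within 08:30–17:00: 08:30–11:10, 12:40–13:30, 14:30–15:00, 15:30–17:00.
Alice ∩ Tomás: 13:40–13:50, 14:10–15:10, 16:30–17:00.
Alice ∩ Tomás ∩ Kira: 14:30–15:00, 16:30–17:00.
Windows ≥ 60 min: (none).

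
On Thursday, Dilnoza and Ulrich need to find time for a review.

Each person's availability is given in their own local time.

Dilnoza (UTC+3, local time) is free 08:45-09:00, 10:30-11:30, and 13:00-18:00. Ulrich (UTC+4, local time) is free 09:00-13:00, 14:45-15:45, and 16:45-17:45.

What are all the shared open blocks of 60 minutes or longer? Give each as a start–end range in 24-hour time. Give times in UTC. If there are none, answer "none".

07:30–08:30, 10:45–11:45, 12:45–13:45

Dilnoza → UTC: 05:45–06:00, 07:30–08:30, 10:00–15:00.
Ulrich → UTC: 05:00–09:00, 10:45–11:45, 12:45–13:45.
Dilnoza ∩ Ulrich: 05:45–06:00, 07:30–08:30, 10:45–11:45, 12:45–13:45.
Windows ≥ 60 min: 07:30–08:30, 10:45–11:45, 12:45–13:45.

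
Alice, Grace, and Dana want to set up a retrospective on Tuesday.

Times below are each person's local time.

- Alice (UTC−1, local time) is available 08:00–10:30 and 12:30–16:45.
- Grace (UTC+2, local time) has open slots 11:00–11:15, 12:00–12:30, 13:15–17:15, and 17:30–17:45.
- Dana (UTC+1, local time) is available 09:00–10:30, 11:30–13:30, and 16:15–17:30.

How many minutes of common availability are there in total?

45 minutes

Alice → UTC: 09:00–11:30, 13:30–17:45.
Grace → UTC: 09:00–09:15, 10:00–10:30, 11:15–15:15, 15:30–15:45.
Dana → UTC: 08:00–09:30, 10:30–12:30, 15:15–16:30.
Alice ∩ Grace: 09:00–09:15, 10:00–10:30, 11:15–11:30, 13:30–15:15, 15:30–15:45.
Alice ∩ Grace ∩ Dana: 09:00–09:15, 11:15–11:30, 15:30–15:45.
Total common minutes: 15 + 15 + 15 = 45.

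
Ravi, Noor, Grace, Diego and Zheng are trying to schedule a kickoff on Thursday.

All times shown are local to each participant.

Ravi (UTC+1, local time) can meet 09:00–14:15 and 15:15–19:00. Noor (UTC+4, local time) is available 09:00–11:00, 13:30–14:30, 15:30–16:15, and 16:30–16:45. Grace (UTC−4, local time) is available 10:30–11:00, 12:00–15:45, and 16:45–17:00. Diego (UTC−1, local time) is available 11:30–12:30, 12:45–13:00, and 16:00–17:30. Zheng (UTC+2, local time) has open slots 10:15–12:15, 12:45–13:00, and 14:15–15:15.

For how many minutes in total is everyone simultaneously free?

Ravi → UTC: 08:00–13:15, 14:15–18:00.
Noor → UTC: 05:00–07:00, 09:30–10:30, 11:30–12:15, 12:30–12:45.
Grace → UTC: 14:30–15:00, 16:00–19:45, 20:45–21:00.
Diego → UTC: 12:30–13:30, 13:45–14:00, 17:00–18:30.
Zheng → UTC: 08:15–10:15, 10:45–11:00, 12:15–13:15.
Ravi ∩ Noor: 09:30–10:30, 11:30–12:15, 12:30–12:45.
Ravi ∩ Noor ∩ Grace: (none).
Ravi ∩ Noor ∩ Grace ∩ Diego: (none).
Ravi ∩ Noor ∩ Grace ∩ Diego ∩ Zheng: (none).
Total common minutes: 0.

0 minutes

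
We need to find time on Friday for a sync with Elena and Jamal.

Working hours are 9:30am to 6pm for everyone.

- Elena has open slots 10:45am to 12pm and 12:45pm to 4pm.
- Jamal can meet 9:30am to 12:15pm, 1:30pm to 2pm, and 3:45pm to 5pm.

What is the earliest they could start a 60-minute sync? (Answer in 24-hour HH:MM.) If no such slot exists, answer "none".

Elena ∩ Jamal: 10:45–12:00, 13:30–14:00, 15:45–16:00.
Windows ≥ 60 min: 10:45–12:00.
Earliest such window starts at 10:45.

10:45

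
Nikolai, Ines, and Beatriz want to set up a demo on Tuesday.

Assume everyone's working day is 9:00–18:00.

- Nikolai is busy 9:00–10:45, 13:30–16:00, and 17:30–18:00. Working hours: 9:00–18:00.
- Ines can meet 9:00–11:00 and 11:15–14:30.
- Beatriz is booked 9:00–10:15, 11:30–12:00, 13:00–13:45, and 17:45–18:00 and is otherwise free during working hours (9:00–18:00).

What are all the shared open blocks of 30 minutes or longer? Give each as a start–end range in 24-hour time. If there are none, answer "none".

12:00–13:00

Nikolai free within 09:00–18:00: 10:45–13:30, 16:00–17:30.
Beatriz free within 09:00–18:00: 10:15–11:30, 12:00–13:00, 13:45–17:45.
Nikolai ∩ Ines: 10:45–11:00, 11:15–13:30.
Nikolai ∩ Ines ∩ Beatriz: 10:45–11:00, 11:15–11:30, 12:00–13:00.
Windows ≥ 30 min: 12:00–13:00.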